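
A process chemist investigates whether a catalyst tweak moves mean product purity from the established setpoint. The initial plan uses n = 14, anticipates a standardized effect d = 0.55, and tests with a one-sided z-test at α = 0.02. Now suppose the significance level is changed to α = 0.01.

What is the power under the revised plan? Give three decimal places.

Power ≈ 0.394

δ = d·√n = 0.55 × √14 = 2.0579 (unchanged). New critical value: z_{0.01} = 2.326.
Revised power = P(Z > 2.326 − δ) = Φ(-0.268) = 0.3942.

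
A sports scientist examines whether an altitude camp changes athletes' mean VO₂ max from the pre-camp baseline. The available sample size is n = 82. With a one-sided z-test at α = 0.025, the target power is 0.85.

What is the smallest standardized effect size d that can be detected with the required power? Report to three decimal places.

Required noncentrality: δ = z_{0.025} + z_{0.15} = 1.960 + 1.036 = 2.996.
δ = d·√n ⇒ d = δ/√n = 2.996/√82 = 0.3309.

d ≈ 0.331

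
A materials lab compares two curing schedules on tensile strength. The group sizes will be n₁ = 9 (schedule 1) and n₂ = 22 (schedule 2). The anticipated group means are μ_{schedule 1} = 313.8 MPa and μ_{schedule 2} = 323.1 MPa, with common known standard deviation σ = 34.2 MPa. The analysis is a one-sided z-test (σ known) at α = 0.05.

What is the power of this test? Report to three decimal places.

Power ≈ 0.169

Standardized effect: d = |μ_{schedule 1} − μ_{schedule 2}| / σ = |313.8 − 323.1| / 34.2 = 0.2719
Noncentrality parameter: δ = d / √(1/n₁ + 1/n₂) = 0.2719 / √(1/9 + 1/22) = 0.6872
One-sided α = 0.05 → critical value z_{0.05} = 1.645.
Power = Φ(δ − 1.645) = Φ(-0.958) = 0.1691.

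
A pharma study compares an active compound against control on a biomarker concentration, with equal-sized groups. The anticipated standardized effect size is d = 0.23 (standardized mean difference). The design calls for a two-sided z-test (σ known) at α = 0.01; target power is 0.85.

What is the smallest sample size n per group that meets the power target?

For power 0.85 need Φ(δ − z_{0.005}) = 0.85, so δ = z_{0.005} + z_{0.15} = 2.576 + 1.036 = 3.612.
(Ignoring the negligible lower-tail rejection probability gives the usual closed-form inversion.)
δ = d·√(n/2) ⇒ n = 2(δ/d)² = 2 × (3.612 / 0.23)² = 493.32.
Round up to the next whole unit.

n = 494 per group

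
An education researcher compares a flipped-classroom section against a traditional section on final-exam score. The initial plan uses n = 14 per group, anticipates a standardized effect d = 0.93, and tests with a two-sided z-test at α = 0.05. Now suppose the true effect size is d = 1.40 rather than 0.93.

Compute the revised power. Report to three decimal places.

Power ≈ 0.959

With d = 1.40: δ = d·√(n/2) = 1.40 × √(14/2) = 3.7041. Critical value z_{0.025} = 1.960.
Revised power = Φ(δ − 1.960) + Φ(−δ − 1.960) = Φ(1.744) + Φ(-5.664) = 0.9594 + 0.0000 = 0.9594.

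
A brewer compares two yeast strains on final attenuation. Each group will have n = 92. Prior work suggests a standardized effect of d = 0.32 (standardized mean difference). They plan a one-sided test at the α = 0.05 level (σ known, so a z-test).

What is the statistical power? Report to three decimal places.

Noncentrality parameter: δ = d·√(n/2) = 0.32 × √(92/2) = 2.1703
One-sided α = 0.05 → critical value z_{0.05} = 1.645.
Power = Φ(δ − 1.645) = Φ(0.525) = 0.7004.

Power ≈ 0.700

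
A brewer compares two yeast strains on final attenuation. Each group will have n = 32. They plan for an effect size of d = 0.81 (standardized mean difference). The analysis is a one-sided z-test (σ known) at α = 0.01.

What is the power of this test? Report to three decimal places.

Power ≈ 0.820

Noncentrality parameter: δ = d·√(n/2) = 0.81 × √(32/2) = 3.2400
One-sided α = 0.01 → critical value z_{0.01} = 2.326.
Power = P(Z > 2.326 − δ) = Φ(0.914) = 0.8196.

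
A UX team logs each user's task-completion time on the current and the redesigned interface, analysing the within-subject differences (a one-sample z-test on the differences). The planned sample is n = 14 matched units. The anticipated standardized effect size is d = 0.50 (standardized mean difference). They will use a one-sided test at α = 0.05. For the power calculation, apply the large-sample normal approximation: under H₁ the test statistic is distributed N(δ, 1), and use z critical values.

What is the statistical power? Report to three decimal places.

Noncentrality parameter: δ = d·√n = 0.50 × √14 = 1.8708
One-sided α = 0.05 → critical value z_{0.05} = 1.645.
Power = P(Z > 1.645 − δ) = Φ(0.226) = 0.5894.

Power ≈ 0.589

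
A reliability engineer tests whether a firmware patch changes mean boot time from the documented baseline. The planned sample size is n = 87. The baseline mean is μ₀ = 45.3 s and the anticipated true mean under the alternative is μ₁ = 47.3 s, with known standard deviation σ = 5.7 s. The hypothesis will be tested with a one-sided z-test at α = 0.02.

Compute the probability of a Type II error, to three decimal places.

Standardized effect: d = |μ₁ − μ₀| / σ = |47.3 − 45.3| / 5.7 = 0.3509
Noncentrality parameter: δ = d·√n = 0.3509 × √87 = 3.2728
One-sided α = 0.02 → critical value z_{0.02} = 2.054.
Power = Φ(δ − 2.054) = Φ(1.219) = 0.8886.
Type II error: β = 1 − power = 1 − 0.8886 = 0.1114.

β ≈ 0.111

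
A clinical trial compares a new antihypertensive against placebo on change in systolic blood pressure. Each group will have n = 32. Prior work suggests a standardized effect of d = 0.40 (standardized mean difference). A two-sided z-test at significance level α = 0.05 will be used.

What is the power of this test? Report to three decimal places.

Noncentrality parameter: δ = d·√(n/2) = 0.40 × √(32/2) = 1.6000
Two-sided α = 0.05 → critical value z_{0.025} = 1.960.
Power = Φ(δ − 1.960) + Φ(−δ − 1.960) = Φ(-0.360) + Φ(-3.560) = 0.3594 + 0.0002 = 0.3596.

Power ≈ 0.360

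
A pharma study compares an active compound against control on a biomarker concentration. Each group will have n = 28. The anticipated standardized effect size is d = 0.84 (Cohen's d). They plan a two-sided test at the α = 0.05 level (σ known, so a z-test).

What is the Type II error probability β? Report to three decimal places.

Noncentrality parameter: δ = d·√(n/2) = 0.84 × √(28/2) = 3.1430
Critical value for a two-sided test at α = 0.05: z_{α/2} = 1.960.
Power = Φ(δ − 1.960) + Φ(−δ − 1.960) = Φ(1.183) + Φ(-5.103) = 0.8816 + 0.0000 = 0.8816.
Type II error: β = 1 − power = 1 − 0.8816 = 0.1184.

β ≈ 0.118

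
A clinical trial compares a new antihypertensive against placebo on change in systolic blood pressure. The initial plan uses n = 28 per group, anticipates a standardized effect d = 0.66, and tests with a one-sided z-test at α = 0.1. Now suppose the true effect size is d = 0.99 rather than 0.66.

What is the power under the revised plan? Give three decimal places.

Power ≈ 0.992

With d = 0.99: δ = d·√(n/2) = 0.99 × √(28/2) = 3.7042. Critical value z_{0.1} = 1.282.
Revised power = Φ(δ − 1.282) = Φ(2.423) = 0.9923.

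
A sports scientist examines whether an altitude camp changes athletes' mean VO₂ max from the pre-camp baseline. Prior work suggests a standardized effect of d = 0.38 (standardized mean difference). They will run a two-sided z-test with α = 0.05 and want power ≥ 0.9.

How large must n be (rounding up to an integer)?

n = 73

For power 0.9 need Φ(δ − z_{0.025}) = 0.9, so δ = z_{0.025} + z_{0.10} = 1.960 + 1.282 = 3.242.
(For δ > 0 the lower-tail rejection region contributes negligibly to power, so the one-term inversion is standard.)
δ = d·√n ⇒ n = (δ/d)² = (3.242 / 0.38)² = 72.77.
Round up to the next whole unit.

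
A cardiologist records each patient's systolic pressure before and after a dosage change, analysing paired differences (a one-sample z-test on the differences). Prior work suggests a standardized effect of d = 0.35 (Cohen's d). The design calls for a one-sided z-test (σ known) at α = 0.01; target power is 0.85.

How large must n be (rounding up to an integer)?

n = 93

For power 0.85 need Φ(δ − z_{0.01}) = 0.85, so δ = z_{0.01} + z_{0.15} = 2.326 + 1.036 = 3.363.
δ = d·√n ⇒ n = (δ/d)² = (3.363 / 0.35)² = 92.31.
Rounding up, n = 93.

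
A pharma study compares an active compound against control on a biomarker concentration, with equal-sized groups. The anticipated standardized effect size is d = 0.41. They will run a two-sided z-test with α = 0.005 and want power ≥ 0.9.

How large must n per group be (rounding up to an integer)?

n = 199 per group

For power 0.9 need Φ(δ − z_{0.0025}) = 0.9, so δ = z_{0.0025} + z_{0.10} = 2.807 + 1.282 = 4.089.
(For δ > 0 the lower-tail rejection region contributes negligibly to power, so the one-term inversion is standard.)
δ = d·√(n/2) ⇒ n = 2(δ/d)² = 2 × (4.089 / 0.41)² = 198.89.
Round up to the next whole unit.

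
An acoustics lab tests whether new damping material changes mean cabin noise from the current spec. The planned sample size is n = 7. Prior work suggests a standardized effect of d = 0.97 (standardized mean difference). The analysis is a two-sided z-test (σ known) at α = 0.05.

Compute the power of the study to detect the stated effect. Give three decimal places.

Power ≈ 0.728

Noncentrality parameter: δ = d·√n = 0.97 × √7 = 2.5664
Two-sided α = 0.05 → critical value z_{0.025} = 1.960.
Power = Φ(δ − 1.960) + Φ(−δ − 1.960) = Φ(0.606) + Φ(-4.526) = 0.7279 + 0.0000 = 0.7279.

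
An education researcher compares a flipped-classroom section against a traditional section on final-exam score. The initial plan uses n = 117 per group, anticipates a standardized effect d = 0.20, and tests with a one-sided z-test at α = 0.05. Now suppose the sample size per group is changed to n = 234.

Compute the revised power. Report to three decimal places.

With n = 234 per group: δ = d·√(n/2) = 0.20 × √(234/2) = 2.1633. Critical value z_{0.05} = 1.645.
Revised power = Φ(δ − 1.645) = Φ(0.518) = 0.6979.

Power ≈ 0.698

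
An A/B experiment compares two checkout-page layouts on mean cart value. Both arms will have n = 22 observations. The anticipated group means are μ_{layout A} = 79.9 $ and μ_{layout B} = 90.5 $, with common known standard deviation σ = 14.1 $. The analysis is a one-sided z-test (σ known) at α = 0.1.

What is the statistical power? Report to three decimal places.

Standardized effect: d = |μ_{layout A} − μ_{layout B}| / σ = |79.9 − 90.5| / 14.1 = 0.7518
Noncentrality parameter: δ = d·√(n/2) = 0.7518 × √(22/2) = 2.4933
One-sided α = 0.1 → critical value z_{0.1} = 1.282.
Power = Φ(δ − 1.282) = Φ(1.212) = 0.8872.

Power ≈ 0.887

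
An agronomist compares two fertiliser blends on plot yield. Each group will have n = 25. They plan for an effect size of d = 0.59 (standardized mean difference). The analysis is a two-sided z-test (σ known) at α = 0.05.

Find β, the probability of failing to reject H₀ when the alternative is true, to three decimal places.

β ≈ 0.450

Noncentrality parameter: δ = d·√(n/2) = 0.59 × √(25/2) = 2.0860
Two-sided α = 0.05 → critical value z_{0.025} = 1.960.
Power = Φ(δ − 1.960) + Φ(−δ − 1.960) = Φ(0.126) + Φ(-4.046) = 0.5501 + 0.0000 = 0.5502.
Type II error: β = 1 − power = 1 − 0.5502 = 0.4498.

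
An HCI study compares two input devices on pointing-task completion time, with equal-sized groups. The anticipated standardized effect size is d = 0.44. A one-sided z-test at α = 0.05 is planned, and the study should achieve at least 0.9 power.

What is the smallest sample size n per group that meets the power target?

n = 89 per group

Set Φ(δ − 1.645) = 0.9; then δ − 1.645 = Φ⁻¹(0.9) = 1.282, giving δ = 2.926.
δ = d·√(n/2) ⇒ n = 2(δ/d)² = 2 × (2.926 / 0.44)² = 88.47.
Rounding up, n = 89 per group.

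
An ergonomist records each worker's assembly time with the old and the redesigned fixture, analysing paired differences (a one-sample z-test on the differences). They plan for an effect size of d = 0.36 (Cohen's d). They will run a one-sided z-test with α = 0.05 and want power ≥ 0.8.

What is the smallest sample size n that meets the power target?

n = 48

For power 0.8 need Φ(δ − z_{0.05}) = 0.8, so δ = z_{0.05} + z_{0.20} = 1.645 + 0.842 = 2.486.
δ = d·√n ⇒ n = (δ/d)² = (2.486 / 0.36)² = 47.70.
Round up to the next whole unit.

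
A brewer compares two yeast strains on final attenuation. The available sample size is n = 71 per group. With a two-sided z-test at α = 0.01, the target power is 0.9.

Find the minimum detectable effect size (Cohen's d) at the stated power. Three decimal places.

Required noncentrality: δ = z_{0.005} + z_{0.10} = 2.576 + 1.282 = 3.857.
(Lower-tail contribution to power is negligible for δ > 0.)
δ = d·√(n/2) ⇒ d = δ/√(n/2) = 3.857/√(71/2) = 0.6474.

d ≈ 0.647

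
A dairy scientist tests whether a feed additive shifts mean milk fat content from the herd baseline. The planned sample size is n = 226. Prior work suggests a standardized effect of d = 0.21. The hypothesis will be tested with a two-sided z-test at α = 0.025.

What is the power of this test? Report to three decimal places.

Noncentrality parameter: δ = d·√n = 0.21 × √226 = 3.1570
Two-sided α = 0.025 → critical value z_{0.0125} = 2.241.
Power = Φ(δ − 2.241) + Φ(−δ − 2.241) = Φ(0.916) + Φ(-5.398) = 0.8201 + 0.0000 = 0.8201.

Power ≈ 0.820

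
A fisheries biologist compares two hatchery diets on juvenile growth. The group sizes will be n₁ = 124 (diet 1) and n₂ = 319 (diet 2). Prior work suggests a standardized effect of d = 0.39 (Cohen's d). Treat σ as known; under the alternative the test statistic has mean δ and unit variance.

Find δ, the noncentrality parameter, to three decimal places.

δ = d / √(1/n₁ + 1/n₂) = 0.39 / √(1/124 + 1/319) = 3.6853

δ ≈ 3.685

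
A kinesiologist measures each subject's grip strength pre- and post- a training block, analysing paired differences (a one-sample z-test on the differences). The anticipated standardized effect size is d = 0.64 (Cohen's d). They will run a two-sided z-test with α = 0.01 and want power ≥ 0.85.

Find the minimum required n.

n = 32

Set Φ(δ − 2.576) = 0.85; then δ − 2.576 = Φ⁻¹(0.85) = 1.036, giving δ = 3.612.
(The Φ(−δ − z_{α/2}) term is vanishingly small for δ > 0 and is dropped in the standard sample-size formula.)
δ = d·√n ⇒ n = (δ/d)² = (3.612 / 0.64)² = 31.86.
Rounding up, n = 32.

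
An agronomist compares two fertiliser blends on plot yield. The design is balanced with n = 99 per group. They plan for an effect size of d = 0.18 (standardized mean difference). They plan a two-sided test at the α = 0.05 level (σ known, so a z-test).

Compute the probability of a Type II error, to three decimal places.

β ≈ 0.755

Noncentrality parameter: λ = d·√(n/2) = 0.18 × √(99/2) = 1.2664
Two-sided α = 0.05 → critical value z_{0.025} = 1.960.
Power = Φ(λ − 1.960) + Φ(−λ − 1.960) = Φ(-0.694) + Φ(-3.226) = 0.2440 + 0.0006 = 0.2446.
Type II error: β = 1 − power = 1 − 0.2446 = 0.7554.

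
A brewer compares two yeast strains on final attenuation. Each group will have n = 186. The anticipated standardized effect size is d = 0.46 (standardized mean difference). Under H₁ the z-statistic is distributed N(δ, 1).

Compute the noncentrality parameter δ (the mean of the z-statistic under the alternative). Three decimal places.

The noncentrality parameter scales effect size by the design's sample-size factor: δ = d·√(n/2) = 0.46 × √(186/2) = 4.4361

δ ≈ 4.436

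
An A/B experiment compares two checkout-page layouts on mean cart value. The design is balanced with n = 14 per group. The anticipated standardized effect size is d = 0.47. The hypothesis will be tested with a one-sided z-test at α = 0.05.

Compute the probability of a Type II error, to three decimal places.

β ≈ 0.656

Noncentrality parameter: δ = d·√(n/2) = 0.47 × √(14/2) = 1.2435
Critical value for a one-sided test at α = 0.05: z_α = 1.645.
Power = Φ(δ − 1.645) = Φ(-0.401) = 0.3441.
Type II error: β = 1 − power = 1 − 0.3441 = 0.6559.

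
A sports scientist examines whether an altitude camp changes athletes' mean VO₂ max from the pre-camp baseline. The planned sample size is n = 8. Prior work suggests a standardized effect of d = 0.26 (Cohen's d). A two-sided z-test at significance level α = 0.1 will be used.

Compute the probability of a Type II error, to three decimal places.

Noncentrality parameter: δ = d·√n = 0.26 × √8 = 0.7354
Two-sided α = 0.1 → critical value z_{0.05} = 1.645.
Power = Φ(δ − 1.645) + Φ(−δ − 1.645) = Φ(-0.909) + Φ(-2.380) = 0.1816 + 0.0087 = 0.1902.
Type II error: β = 1 − power = 1 − 0.1902 = 0.8098.

β ≈ 0.810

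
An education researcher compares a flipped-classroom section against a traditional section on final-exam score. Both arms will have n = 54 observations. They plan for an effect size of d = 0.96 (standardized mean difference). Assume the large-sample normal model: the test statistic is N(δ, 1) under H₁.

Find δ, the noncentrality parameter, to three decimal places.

δ ≈ 4.988

δ = d·√(n/2) = 0.96 × √(54/2) = 4.9883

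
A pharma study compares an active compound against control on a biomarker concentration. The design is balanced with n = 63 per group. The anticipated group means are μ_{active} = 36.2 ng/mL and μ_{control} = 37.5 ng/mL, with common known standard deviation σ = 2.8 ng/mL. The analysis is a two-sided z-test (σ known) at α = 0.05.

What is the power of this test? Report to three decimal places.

Standardized effect: d = |μ_{active} − μ_{control}| / σ = |36.2 − 37.5| / 2.8 = 0.4643
Noncentrality parameter: δ = d·√(n/2) = 0.4643 × √(63/2) = 2.6058
Two-sided α = 0.05 → critical value z_{0.025} = 1.960.
Power = Φ(δ − 1.960) + Φ(−δ − 1.960) = Φ(0.646) + Φ(-4.566) = 0.7408 + 0.0000 = 0.7408.

Power ≈ 0.741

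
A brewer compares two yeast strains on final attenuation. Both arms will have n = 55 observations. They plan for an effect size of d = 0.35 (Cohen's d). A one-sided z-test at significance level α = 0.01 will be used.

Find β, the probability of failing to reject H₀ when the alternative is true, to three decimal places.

β ≈ 0.688

Noncentrality parameter: λ = d·√(n/2) = 0.35 × √(55/2) = 1.8354
One-sided α = 0.01 → critical value z_{0.01} = 2.326.
Power = P(Z > 2.326 − λ) = Φ(-0.491) = 0.3117.
Type II error: β = 1 − power = 1 − 0.3117 = 0.6883.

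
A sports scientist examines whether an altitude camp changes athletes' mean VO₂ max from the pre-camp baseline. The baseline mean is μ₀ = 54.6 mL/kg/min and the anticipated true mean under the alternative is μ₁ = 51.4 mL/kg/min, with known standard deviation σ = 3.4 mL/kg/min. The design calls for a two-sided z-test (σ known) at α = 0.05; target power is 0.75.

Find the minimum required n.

n = 8

Standardized effect: d = |μ₁ − μ₀| / σ = |51.4 − 54.6| / 3.4 = 0.9412
Set Φ(δ − 1.960) = 0.75; then δ − 1.960 = Φ⁻¹(0.75) = 0.674, giving δ = 2.634.
(The Φ(−δ − z_{α/2}) term is vanishingly small for δ > 0 and is dropped in the standard sample-size formula.)
δ = d·√n ⇒ n = (δ/d)² = (2.634 / 0.9412)² = 7.84.
Rounding up, n = 8.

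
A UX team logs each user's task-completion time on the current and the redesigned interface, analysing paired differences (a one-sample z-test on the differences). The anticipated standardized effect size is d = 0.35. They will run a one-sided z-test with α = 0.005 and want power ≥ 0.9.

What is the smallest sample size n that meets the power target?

Set Φ(δ − 2.576) = 0.9; then δ − 2.576 = Φ⁻¹(0.9) = 1.282, giving δ = 3.857.
δ = d·√n ⇒ n = (δ/d)² = (3.857 / 0.35)² = 121.46.
Rounding up, n = 122.

n = 122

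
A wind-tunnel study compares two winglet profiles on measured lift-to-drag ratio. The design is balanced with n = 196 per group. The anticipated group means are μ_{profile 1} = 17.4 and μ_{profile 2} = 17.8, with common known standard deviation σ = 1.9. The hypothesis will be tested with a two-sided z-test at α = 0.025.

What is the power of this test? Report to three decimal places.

Standardized effect: d = |μ_{profile 1} − μ_{profile 2}| / σ = |17.4 − 17.8| / 1.9 = 0.2105
Noncentrality parameter: δ = d·√(n/2) = 0.2105 × √(196/2) = 2.0841
Two-sided α = 0.025 → critical value z_{0.0125} = 2.241.
Power = Φ(δ − 2.241) + Φ(−δ − 2.241) = Φ(-0.157) + Φ(-4.326) = 0.4375 + 0.0000 = 0.4375.

Power ≈ 0.438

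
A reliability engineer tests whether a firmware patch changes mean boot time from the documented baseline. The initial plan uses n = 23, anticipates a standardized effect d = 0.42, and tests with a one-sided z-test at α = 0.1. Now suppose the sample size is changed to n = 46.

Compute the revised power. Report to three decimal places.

With n = 46: δ = d·√n = 0.42 × √46 = 2.8486. Critical value z_{0.1} = 1.282.
Revised power = P(Z > 1.282 − δ) = Φ(1.567) = 0.9414.

Power ≈ 0.941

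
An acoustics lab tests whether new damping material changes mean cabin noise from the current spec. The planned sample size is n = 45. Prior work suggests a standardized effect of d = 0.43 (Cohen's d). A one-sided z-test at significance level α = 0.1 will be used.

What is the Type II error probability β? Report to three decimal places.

β ≈ 0.054

Noncentrality parameter: δ = d·√n = 0.43 × √45 = 2.8845
One-sided α = 0.1 → critical value z_{0.1} = 1.282.
Power = Φ(δ − 1.282) = Φ(1.603) = 0.9455.
Type II error: β = 1 − power = 1 − 0.9455 = 0.0545.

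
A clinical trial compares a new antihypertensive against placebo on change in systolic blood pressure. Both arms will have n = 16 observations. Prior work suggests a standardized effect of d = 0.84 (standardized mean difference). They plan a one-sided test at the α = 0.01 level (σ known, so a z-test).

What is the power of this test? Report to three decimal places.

Noncentrality parameter: δ = d·√(n/2) = 0.84 × √(16/2) = 2.3759
One-sided α = 0.01 → critical value z_{0.01} = 2.326.
Power = Φ(δ − 2.326) = Φ(0.050) = 0.5198.

Power ≈ 0.520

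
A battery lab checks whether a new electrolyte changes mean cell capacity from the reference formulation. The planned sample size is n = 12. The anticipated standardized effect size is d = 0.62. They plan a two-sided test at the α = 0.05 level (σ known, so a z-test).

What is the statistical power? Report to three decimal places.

Power ≈ 0.574

Noncentrality parameter: δ = d·√n = 0.62 × √12 = 2.1477
Two-sided α = 0.05 → critical value z_{0.025} = 1.960.
Power = Φ(δ − 1.960) + Φ(−δ − 1.960) = Φ(0.188) + Φ(-4.108) = 0.5745 + 0.0000 = 0.5745.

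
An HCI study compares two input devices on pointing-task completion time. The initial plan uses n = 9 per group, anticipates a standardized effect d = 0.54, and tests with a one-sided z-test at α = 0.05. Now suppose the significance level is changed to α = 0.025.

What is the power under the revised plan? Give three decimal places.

Power ≈ 0.208

δ = d·√(n/2) = 0.54 × √(9/2) = 1.1455 (unchanged). New critical value: z_{0.025} = 1.960.
Revised power = Φ(δ − 1.960) = Φ(-0.814) = 0.2077.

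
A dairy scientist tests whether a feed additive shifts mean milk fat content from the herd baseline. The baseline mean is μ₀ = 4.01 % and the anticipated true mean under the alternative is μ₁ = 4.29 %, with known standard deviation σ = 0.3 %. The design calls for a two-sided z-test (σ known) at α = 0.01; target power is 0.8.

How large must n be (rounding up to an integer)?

n = 14

Standardized effect: d = |μ₁ − μ₀| / σ = |4.29 − 4.01| / 0.3 = 0.9333
For power 0.8 need Φ(δ − z_{0.005}) = 0.8, so δ = z_{0.005} + z_{0.20} = 2.576 + 0.842 = 3.417.
(Ignoring the negligible lower-tail rejection probability gives the usual closed-form inversion.)
δ = d·√n ⇒ n = (δ/d)² = (3.417 / 0.9333)² = 13.41.
Round up to the next whole unit.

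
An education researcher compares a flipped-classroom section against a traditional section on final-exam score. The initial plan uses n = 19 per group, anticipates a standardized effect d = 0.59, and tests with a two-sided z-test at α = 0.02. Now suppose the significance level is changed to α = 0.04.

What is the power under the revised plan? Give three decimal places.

Power ≈ 0.407

δ = d·√(n/2) = 0.59 × √(19/2) = 1.8185 (unchanged). New critical value: z_{0.02} = 2.054.
Revised power = Φ(δ − 2.054) + Φ(−δ − 2.054) = Φ(-0.235) + Φ(-3.872) = 0.4070 + 0.0001 = 0.4071.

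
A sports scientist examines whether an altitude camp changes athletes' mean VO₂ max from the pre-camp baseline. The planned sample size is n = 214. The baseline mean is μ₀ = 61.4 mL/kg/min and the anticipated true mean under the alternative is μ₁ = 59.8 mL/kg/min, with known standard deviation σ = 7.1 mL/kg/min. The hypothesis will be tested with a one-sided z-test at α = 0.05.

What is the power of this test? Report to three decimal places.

Standardized effect: d = |μ₁ − μ₀| / σ = |59.8 − 61.4| / 7.1 = 0.2254
Noncentrality parameter: δ = d·√n = 0.2254 × √214 = 3.2966
One-sided α = 0.05 → critical value z_{0.05} = 1.645.
Power = P(Z > 1.645 − δ) = Φ(1.652) = 0.9507.

Power ≈ 0.951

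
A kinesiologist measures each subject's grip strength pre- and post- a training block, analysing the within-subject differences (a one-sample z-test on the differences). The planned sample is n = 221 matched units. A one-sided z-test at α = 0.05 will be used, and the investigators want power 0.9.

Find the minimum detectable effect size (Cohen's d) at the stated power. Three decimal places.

d ≈ 0.197

Need Φ(δ − 1.645) = 0.9, so δ = 1.645 + 1.282 = 2.926.
δ = d·√n ⇒ d = δ/√n = 2.926/√221 = 0.1969.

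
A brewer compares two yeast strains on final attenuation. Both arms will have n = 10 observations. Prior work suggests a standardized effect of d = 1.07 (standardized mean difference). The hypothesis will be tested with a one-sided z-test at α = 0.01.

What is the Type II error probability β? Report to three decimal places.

Noncentrality parameter: δ = d·√(n/2) = 1.07 × √(10/2) = 2.3926
One-sided α = 0.01 → critical value z_{0.01} = 2.326.
Power = Φ(δ − 2.326) = Φ(0.066) = 0.5264.
Type II error: β = 1 − power = 1 − 0.5264 = 0.4736.

β ≈ 0.474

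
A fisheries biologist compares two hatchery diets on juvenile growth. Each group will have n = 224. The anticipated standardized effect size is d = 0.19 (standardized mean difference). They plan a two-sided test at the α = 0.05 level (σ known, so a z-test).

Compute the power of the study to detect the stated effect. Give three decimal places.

Noncentrality parameter: δ = d·√(n/2) = 0.19 × √(224/2) = 2.0108
Two-sided α = 0.05 → critical value z_{0.025} = 1.960.
Power = Φ(δ − 1.960) + Φ(−δ − 1.960) = Φ(0.051) + Φ(-3.971) = 0.5203 + 0.0000 = 0.5203.

Power ≈ 0.520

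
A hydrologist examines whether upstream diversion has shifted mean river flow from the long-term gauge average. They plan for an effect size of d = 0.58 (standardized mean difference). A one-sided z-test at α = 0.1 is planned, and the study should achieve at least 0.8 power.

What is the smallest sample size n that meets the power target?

For power 0.8 need Φ(δ − z_{0.1}) = 0.8, so δ = z_{0.1} + z_{0.20} = 1.282 + 0.842 = 2.123.
δ = d·√n ⇒ n = (δ/d)² = (2.123 / 0.58)² = 13.40.
Round up to the next whole unit.

n = 14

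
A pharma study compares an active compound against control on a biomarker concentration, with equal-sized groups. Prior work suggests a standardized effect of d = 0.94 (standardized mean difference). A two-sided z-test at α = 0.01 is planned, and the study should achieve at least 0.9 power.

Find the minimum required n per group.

For power 0.9 need Φ(δ − z_{0.005}) = 0.9, so δ = z_{0.005} + z_{0.10} = 2.576 + 1.282 = 3.857.
(Ignoring the negligible lower-tail rejection probability gives the usual closed-form inversion.)
δ = d·√(n/2) ⇒ n = 2(δ/d)² = 2 × (3.857 / 0.94)² = 33.68.
Rounding up, n = 34 per group.

n = 34 per group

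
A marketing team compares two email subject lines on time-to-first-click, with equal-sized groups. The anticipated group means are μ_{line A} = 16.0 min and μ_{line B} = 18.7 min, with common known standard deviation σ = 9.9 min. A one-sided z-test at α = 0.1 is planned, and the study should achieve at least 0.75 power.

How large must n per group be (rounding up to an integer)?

n = 103 per group

Standardized effect: d = |μ_{line A} − μ_{line B}| / σ = |16.0 − 18.7| / 9.9 = 0.2727
Set Φ(δ − 1.282) = 0.75; then δ − 1.282 = Φ⁻¹(0.75) = 0.674, giving δ = 1.956.
δ = d·√(n/2) ⇒ n = 2(δ/d)² = 2 × (1.956 / 0.2727)² = 102.88.
Rounding up, n = 103 per group.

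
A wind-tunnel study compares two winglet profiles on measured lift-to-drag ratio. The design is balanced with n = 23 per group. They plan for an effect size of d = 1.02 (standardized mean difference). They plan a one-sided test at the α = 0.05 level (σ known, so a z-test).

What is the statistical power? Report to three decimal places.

Power ≈ 0.965

Noncentrality parameter: δ = d·√(n/2) = 1.02 × √(23/2) = 3.4590
One-sided α = 0.05 → critical value z_{0.05} = 1.645.
Power = Φ(δ − 1.645) = Φ(1.814) = 0.9652.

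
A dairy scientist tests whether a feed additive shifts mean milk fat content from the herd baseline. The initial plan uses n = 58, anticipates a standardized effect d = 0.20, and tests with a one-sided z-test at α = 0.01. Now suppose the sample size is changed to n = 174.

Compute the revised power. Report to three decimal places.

With n = 174: δ = d·√n = 0.20 × √174 = 2.6382. Critical value z_{0.01} = 2.326.
Revised power = P(Z > 2.326 − δ) = Φ(0.312) = 0.6224.

Power ≈ 0.622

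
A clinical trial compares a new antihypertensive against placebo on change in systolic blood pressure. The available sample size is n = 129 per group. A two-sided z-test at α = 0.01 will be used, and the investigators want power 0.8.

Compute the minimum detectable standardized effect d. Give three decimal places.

Need Φ(δ − 2.576) = 0.8, so δ = 2.576 + 0.842 = 3.417.
(Lower-tail contribution to power is negligible for δ > 0.)
δ = d·√(n/2) ⇒ d = δ/√(n/2) = 3.417/√(129/2) = 0.4255.

d ≈ 0.426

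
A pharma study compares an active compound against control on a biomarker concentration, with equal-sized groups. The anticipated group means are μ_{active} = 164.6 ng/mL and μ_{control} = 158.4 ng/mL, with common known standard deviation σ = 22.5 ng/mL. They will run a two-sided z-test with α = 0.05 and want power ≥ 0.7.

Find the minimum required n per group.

Standardized effect: d = |μ_{active} − μ_{control}| / σ = |164.6 − 158.4| / 22.5 = 0.2756
For power 0.7 need Φ(δ − z_{0.025}) = 0.7, so δ = z_{0.025} + z_{0.30} = 1.960 + 0.524 = 2.484.
(The Φ(−δ − z_{α/2}) term is vanishingly small for δ > 0 and is dropped in the standard sample-size formula.)
δ = d·√(n/2) ⇒ n = 2(δ/d)² = 2 × (2.484 / 0.2756)² = 162.57.
Round up to the next whole unit.

n = 163 per group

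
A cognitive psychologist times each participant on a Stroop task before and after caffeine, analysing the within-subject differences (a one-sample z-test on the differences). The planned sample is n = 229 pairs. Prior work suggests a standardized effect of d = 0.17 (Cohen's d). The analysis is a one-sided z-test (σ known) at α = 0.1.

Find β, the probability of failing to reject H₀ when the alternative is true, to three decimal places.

β ≈ 0.098

Noncentrality parameter: δ = d·√n = 0.17 × √229 = 2.5726
One-sided α = 0.1 → critical value z_{0.1} = 1.282.
Power = Φ(δ − 1.282) = Φ(1.291) = 0.9017.
Type II error: β = 1 − power = 1 − 0.9017 = 0.0983.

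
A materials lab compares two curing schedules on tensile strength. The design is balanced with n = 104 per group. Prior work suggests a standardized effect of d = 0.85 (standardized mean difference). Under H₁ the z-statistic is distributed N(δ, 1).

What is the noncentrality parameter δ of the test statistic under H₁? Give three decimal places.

The noncentrality parameter scales effect size by the design's sample-size factor: δ = d·√(n/2) = 0.85 × √(104/2) = 6.1294

δ ≈ 6.129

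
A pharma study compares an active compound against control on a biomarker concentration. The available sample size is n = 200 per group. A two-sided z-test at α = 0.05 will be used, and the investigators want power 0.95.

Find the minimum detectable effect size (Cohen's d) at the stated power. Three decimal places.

d ≈ 0.360

Required noncentrality: δ = z_{0.025} + z_{0.05} = 1.960 + 1.645 = 3.605.
(The second rejection-region term Φ(−δ − z_{α/2}) is negligible and dropped.)
δ = d·√(n/2) ⇒ d = δ/√(n/2) = 3.605/√(200/2) = 0.3605.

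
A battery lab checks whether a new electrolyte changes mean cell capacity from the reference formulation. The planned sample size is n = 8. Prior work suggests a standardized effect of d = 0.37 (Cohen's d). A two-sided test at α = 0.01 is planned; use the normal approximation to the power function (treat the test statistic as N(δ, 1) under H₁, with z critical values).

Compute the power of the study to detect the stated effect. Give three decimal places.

Noncentrality parameter: δ = d·√n = 0.37 × √8 = 1.0465
Critical value for a two-sided test at α = 0.01: z_{α/2} = 2.576.
Power = Φ(δ − 2.576) + Φ(−δ − 2.576) = Φ(-1.529) + Φ(-3.622) = 0.0631 + 0.0001 = 0.0632.

Power ≈ 0.063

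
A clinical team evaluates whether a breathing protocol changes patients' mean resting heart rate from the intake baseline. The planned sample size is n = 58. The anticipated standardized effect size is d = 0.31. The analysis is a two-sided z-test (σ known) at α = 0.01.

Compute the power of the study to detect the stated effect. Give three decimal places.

Noncentrality parameter: λ = d·√n = 0.31 × √58 = 2.3609
Critical value for a two-sided test at α = 0.01: z_{α/2} = 2.576.
Power = Φ(λ − 2.576) + Φ(−λ − 2.576) = Φ(-0.215) + Φ(-4.937) = 0.4149 + 0.0000 = 0.4149.

Power ≈ 0.415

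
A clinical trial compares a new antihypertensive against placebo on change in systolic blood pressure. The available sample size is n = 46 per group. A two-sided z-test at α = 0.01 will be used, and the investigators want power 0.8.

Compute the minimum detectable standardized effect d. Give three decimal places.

d ≈ 0.713

Required noncentrality: δ = z_{0.005} + z_{0.20} = 2.576 + 0.842 = 3.417.
(The second rejection-region term Φ(−δ − z_{α/2}) is negligible and dropped.)
δ = d·√(n/2) ⇒ d = δ/√(n/2) = 3.417/√(46/2) = 0.7126.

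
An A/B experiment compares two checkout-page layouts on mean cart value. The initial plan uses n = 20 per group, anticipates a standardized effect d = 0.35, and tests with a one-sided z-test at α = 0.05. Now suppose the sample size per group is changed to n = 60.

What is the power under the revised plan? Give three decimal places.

Power ≈ 0.607

With n = 60 per group: δ = d·√(n/2) = 0.35 × √(60/2) = 1.9170. Critical value z_{0.05} = 1.645.
Revised power = P(Z > 1.645 − δ) = Φ(0.272) = 0.6073.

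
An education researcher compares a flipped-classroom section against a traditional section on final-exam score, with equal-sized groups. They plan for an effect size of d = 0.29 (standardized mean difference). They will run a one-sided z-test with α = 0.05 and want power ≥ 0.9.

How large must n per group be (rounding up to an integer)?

For power 0.9 need Φ(δ − z_{0.05}) = 0.9, so δ = z_{0.05} + z_{0.10} = 1.645 + 1.282 = 2.926.
δ = d·√(n/2) ⇒ n = 2(δ/d)² = 2 × (2.926 / 0.29)² = 203.66.
Rounding up, n = 204 per group.

n = 204 per group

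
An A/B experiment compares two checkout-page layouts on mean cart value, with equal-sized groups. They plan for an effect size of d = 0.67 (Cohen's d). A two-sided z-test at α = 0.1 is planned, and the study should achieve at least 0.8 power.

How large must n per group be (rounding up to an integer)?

n = 28 per group

For power 0.8 need Φ(δ − z_{0.05}) = 0.8, so δ = z_{0.05} + z_{0.20} = 1.645 + 0.842 = 2.486.
(Ignoring the negligible lower-tail rejection probability gives the usual closed-form inversion.)
δ = d·√(n/2) ⇒ n = 2(δ/d)² = 2 × (2.486 / 0.67)² = 27.55.
Round up to the next whole unit.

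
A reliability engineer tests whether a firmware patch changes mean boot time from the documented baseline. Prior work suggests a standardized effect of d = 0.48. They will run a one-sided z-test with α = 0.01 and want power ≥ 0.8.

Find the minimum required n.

For power 0.8 need Φ(δ − z_{0.01}) = 0.8, so δ = z_{0.01} + z_{0.20} = 2.326 + 0.842 = 3.168.
δ = d·√n ⇒ n = (δ/d)² = (3.168 / 0.48)² = 43.56.
Rounding up, n = 44.

n = 44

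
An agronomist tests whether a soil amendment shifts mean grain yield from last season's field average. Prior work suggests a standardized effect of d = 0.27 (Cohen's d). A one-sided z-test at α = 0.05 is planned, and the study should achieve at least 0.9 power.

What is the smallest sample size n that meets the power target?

n = 118

For power 0.9 need Φ(δ − z_{0.05}) = 0.9, so δ = z_{0.05} + z_{0.10} = 1.645 + 1.282 = 2.926.
δ = d·√n ⇒ n = (δ/d)² = (2.926 / 0.27)² = 117.47.
Rounding up, n = 118.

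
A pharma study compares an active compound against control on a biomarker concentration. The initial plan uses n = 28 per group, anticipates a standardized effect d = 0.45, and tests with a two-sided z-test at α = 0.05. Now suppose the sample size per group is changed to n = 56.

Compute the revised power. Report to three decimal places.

With n = 56 per group: δ = d·√(n/2) = 0.45 × √(56/2) = 2.3812. Critical value z_{0.025} = 1.960.
Revised power = Φ(δ − 1.960) + Φ(−δ − 1.960) = Φ(0.421) + Φ(-4.341) = 0.6632 + 0.0000 = 0.6632.

Power ≈ 0.663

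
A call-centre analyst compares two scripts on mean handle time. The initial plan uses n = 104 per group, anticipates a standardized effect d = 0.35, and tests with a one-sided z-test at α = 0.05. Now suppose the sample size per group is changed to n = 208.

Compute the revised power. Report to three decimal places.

Power ≈ 0.973

With n = 208 per group: δ = d·√(n/2) = 0.35 × √(208/2) = 3.5693. Critical value z_{0.05} = 1.645.
Revised power = P(Z > 1.645 − δ) = Φ(1.924) = 0.9729.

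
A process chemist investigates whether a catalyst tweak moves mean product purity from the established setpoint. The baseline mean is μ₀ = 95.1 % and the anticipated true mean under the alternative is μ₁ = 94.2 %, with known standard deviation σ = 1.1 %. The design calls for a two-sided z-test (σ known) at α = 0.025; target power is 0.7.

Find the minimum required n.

Standardized effect: d = |μ₁ − μ₀| / σ = |94.2 − 95.1| / 1.1 = 0.8182
Set Φ(δ − 2.241) = 0.7; then δ − 2.241 = Φ⁻¹(0.7) = 0.524, giving δ = 2.766.
(Ignoring the negligible lower-tail rejection probability gives the usual closed-form inversion.)
δ = d·√n ⇒ n = (δ/d)² = (2.766 / 0.8182)² = 11.43.
Rounding up, n = 12.

n = 12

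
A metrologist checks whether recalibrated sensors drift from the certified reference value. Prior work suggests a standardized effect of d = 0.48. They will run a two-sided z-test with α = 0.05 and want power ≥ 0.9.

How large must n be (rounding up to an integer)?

For power 0.9 need Φ(δ − z_{0.025}) = 0.9, so δ = z_{0.025} + z_{0.10} = 1.960 + 1.282 = 3.242.
(The Φ(−δ − z_{α/2}) term is vanishingly small for δ > 0 and is dropped in the standard sample-size formula.)
δ = d·√n ⇒ n = (δ/d)² = (3.242 / 0.48)² = 45.61.
Rounding up, n = 46.

n = 46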